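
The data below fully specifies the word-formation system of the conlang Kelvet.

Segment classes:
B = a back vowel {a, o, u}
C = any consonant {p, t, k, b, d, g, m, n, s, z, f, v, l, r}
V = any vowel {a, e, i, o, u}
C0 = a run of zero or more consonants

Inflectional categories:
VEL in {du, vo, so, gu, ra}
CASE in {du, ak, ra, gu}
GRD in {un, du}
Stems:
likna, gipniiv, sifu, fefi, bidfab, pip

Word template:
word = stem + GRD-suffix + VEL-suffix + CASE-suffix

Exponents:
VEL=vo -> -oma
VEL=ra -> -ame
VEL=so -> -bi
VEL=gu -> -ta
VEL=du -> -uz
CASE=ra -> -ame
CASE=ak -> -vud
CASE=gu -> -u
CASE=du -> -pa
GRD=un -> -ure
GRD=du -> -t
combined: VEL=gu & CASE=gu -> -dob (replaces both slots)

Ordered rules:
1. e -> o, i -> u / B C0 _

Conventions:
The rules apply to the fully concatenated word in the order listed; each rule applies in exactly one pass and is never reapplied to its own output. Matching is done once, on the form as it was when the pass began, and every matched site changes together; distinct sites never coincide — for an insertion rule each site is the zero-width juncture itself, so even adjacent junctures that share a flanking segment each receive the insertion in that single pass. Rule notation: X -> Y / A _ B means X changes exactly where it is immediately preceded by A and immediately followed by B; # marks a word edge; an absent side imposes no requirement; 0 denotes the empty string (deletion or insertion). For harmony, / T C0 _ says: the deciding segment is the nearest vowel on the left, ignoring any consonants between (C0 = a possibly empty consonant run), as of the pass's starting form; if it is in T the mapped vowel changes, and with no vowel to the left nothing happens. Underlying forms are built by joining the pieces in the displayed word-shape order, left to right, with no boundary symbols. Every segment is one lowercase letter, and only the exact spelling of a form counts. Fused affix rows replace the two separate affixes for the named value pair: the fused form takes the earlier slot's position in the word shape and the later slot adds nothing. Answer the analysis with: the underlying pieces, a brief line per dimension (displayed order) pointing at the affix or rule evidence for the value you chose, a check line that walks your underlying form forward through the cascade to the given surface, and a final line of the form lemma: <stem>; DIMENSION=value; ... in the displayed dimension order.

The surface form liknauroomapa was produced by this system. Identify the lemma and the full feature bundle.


underlying: likna-ure-oma-pa
VEL=vo - signalled by the affix -oma
CASE=du - signalled by the affix -pa
GRD=un - signalled by the affix -ure
check: liknaureomapa -> liknauroomapa
lemma: likna; VEL=vo; CASE=du; GRD=un


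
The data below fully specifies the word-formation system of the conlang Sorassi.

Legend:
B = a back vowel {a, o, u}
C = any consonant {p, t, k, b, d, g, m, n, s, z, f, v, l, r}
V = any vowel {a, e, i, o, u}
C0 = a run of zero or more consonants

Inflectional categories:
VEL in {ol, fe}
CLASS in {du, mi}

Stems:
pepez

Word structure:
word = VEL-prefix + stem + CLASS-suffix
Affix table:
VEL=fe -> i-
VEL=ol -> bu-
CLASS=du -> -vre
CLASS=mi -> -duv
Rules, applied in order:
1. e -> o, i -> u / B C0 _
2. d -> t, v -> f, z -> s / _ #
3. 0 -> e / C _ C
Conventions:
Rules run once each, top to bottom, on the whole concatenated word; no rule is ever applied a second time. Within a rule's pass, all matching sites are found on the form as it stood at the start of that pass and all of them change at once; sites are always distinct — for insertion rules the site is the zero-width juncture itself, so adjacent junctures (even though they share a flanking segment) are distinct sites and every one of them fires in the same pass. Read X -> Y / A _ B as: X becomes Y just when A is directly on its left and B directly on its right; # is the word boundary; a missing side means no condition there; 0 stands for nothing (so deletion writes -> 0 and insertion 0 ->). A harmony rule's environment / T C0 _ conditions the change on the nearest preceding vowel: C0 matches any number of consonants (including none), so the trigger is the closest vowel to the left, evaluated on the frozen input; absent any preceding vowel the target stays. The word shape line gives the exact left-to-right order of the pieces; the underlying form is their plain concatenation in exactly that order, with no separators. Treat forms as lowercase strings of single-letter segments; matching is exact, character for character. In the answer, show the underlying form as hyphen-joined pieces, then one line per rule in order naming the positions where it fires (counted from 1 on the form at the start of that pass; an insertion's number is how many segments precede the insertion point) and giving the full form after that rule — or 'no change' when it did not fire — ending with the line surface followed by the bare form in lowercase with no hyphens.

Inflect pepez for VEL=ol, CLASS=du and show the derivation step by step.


underlying: bu-pepez-vre
1. e -> o, i -> u / B C0 _: fires at position(s) 4: bupopezvre
2. d -> t, v -> f, z -> s / _ #: no change
3. 0 -> e / C _ C: inserts after position(s) 7, 8: bupopezevere
surface: bupopezevere


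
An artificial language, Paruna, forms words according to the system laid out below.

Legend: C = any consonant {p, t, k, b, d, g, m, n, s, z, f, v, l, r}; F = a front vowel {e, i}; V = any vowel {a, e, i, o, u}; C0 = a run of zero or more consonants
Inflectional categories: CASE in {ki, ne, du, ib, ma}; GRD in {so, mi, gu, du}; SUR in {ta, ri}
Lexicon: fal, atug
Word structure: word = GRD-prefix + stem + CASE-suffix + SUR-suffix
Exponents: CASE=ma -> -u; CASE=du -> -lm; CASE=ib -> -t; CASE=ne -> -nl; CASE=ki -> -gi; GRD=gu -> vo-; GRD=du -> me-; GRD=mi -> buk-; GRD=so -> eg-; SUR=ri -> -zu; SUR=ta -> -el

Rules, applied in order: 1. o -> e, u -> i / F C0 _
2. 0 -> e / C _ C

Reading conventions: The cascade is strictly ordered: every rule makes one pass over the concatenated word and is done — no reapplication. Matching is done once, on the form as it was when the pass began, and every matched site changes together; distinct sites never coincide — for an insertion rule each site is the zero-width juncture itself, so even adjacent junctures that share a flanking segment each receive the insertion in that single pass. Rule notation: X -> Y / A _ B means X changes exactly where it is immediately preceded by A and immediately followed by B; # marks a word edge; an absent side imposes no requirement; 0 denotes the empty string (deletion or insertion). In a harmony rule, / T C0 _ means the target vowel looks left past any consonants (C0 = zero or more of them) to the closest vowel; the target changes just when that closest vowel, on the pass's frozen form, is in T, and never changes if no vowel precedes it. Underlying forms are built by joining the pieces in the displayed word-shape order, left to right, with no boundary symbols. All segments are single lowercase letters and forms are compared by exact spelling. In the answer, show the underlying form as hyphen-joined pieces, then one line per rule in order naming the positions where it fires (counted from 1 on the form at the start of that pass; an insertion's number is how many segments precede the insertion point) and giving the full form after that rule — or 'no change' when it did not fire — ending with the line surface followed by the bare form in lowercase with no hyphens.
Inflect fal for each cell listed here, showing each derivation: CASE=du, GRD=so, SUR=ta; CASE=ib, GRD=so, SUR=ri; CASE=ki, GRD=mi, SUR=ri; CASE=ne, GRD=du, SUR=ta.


cell CASE=du, GRD=so, SUR=ta:
underlying: eg-fal-lm-el
1. o -> e, u -> i / F C0 _: no change
2. 0 -> e / C _ C: inserts after position(s) 2, 5, 6: egefalelemel
surface: egefalelemel

cell CASE=ib, GRD=so, SUR=ri:
underlying: eg-fal-t-zu
1. o -> e, u -> i / F C0 _: no change
2. 0 -> e / C _ C: inserts after position(s) 2, 5, 6: egefaletezu
surface: egefaletezu

cell CASE=ki, GRD=mi, SUR=ri:
underlying: buk-fal-gi-zu
1. o -> e, u -> i / F C0 _: fires at position(s) 10: bukfalgizi
2. 0 -> e / C _ C: inserts after position(s) 3, 6: bukefalegizi
surface: bukefalegizi

cell CASE=ne, GRD=du, SUR=ta:
underlying: me-fal-nl-el
1. o -> e, u -> i / F C0 _: no change
2. 0 -> e / C _ C: inserts after position(s) 5, 6: mefalenelel
surface: mefalenelel


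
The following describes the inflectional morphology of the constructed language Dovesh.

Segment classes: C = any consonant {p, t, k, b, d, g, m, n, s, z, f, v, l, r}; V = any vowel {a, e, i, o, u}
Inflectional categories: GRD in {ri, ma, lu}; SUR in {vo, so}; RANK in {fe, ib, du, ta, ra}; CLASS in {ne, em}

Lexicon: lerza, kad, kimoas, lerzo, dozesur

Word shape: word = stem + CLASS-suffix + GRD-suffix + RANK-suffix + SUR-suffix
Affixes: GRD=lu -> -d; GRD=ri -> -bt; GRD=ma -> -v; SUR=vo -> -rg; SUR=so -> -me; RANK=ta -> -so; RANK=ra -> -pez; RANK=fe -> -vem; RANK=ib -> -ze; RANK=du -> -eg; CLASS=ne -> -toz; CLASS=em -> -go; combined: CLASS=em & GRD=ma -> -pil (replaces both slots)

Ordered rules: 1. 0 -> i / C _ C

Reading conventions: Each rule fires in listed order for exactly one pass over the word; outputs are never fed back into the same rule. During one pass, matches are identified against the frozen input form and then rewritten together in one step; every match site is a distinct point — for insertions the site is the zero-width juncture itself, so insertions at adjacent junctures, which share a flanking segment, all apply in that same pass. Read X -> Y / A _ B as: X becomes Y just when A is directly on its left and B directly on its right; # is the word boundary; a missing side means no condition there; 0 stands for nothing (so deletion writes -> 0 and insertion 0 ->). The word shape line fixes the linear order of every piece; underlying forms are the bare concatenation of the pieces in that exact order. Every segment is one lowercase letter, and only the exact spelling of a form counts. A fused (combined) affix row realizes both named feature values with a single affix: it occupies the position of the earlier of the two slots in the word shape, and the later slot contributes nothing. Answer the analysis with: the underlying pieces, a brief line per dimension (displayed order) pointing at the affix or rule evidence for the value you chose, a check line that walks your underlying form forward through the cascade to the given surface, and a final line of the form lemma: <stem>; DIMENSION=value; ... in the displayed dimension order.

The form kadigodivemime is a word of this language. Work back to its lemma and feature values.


underlying: kad-go-d-vem-me
GRD=lu - signalled by the affix -d
SUR=so - signalled by the affix -me
RANK=fe - signalled by the affix -vem
CLASS=em - signalled by the affix -go
check: kadgodvemme -> kadigodivemime
lemma: kad; GRD=lu; SUR=so; RANK=fe; CLASS=em


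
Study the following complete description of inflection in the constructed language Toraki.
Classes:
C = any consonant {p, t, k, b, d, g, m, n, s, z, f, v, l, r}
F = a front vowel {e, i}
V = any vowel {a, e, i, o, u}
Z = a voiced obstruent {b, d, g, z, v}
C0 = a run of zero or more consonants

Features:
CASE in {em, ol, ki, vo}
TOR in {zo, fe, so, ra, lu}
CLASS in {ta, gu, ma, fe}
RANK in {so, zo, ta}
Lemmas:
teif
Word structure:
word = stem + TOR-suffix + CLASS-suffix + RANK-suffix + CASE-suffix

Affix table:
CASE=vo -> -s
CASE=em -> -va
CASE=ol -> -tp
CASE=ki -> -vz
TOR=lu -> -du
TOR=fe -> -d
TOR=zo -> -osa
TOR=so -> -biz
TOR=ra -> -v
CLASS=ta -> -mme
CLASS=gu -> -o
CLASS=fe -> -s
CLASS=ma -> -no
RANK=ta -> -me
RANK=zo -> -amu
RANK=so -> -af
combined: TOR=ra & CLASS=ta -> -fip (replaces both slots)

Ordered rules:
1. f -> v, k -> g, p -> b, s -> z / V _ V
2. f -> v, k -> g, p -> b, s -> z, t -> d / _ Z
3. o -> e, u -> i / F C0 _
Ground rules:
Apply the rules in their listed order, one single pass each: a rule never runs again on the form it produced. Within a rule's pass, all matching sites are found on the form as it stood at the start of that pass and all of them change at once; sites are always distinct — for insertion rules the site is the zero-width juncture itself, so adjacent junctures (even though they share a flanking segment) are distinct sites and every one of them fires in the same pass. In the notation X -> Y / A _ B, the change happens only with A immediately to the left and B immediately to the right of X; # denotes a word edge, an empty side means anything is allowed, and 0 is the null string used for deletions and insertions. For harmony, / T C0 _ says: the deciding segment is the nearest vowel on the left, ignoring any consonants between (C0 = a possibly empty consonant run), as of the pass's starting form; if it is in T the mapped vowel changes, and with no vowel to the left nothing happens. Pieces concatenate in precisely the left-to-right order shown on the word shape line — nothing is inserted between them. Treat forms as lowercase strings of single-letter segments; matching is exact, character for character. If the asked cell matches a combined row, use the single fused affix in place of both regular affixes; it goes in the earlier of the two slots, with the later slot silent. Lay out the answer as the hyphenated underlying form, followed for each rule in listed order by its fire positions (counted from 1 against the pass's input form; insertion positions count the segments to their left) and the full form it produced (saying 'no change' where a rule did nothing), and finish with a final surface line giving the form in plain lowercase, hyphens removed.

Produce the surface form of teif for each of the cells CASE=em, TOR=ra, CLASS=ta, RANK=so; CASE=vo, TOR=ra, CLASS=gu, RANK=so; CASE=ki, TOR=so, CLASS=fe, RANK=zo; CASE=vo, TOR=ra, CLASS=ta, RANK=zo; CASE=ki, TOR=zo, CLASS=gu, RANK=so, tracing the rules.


cell CASE=em, TOR=ra, CLASS=ta, RANK=so:
underlying: teif-fip-af-va
1. f -> v, k -> g, p -> b, s -> z / V _ V: fires at position(s) 7: teiffibafva
2. f -> v, k -> g, p -> b, s -> z, t -> d / _ Z: fires at position(s) 9: teiffibavva
3. o -> e, u -> i / F C0 _: no change
surface: teiffibavva

cell CASE=vo, TOR=ra, CLASS=gu, RANK=so:
underlying: teif-v-o-af-s
1. f -> v, k -> g, p -> b, s -> z / V _ V: no change
2. f -> v, k -> g, p -> b, s -> z, t -> d / _ Z: fires at position(s) 4: teivvoafs
3. o -> e, u -> i / F C0 _: fires at position(s) 6: teivveafs
surface: teivveafs

cell CASE=ki, TOR=so, CLASS=fe, RANK=zo:
underlying: teif-biz-s-amu-vz
1. f -> v, k -> g, p -> b, s -> z / V _ V: no change
2. f -> v, k -> g, p -> b, s -> z, t -> d / _ Z: fires at position(s) 4: teivbizsamuvz
3. o -> e, u -> i / F C0 _: no change
surface: teivbizsamuvz

cell CASE=vo, TOR=ra, CLASS=ta, RANK=zo:
underlying: teif-fip-amu-s
1. f -> v, k -> g, p -> b, s -> z / V _ V: fires at position(s) 7: teiffibamus
2. f -> v, k -> g, p -> b, s -> z, t -> d / _ Z: no change
3. o -> e, u -> i / F C0 _: no change
surface: teiffibamus

cell CASE=ki, TOR=zo, CLASS=gu, RANK=so:
underlying: teif-osa-o-af-vz
1. f -> v, k -> g, p -> b, s -> z / V _ V: fires at position(s) 4, 6: teivozaoafvz
2. f -> v, k -> g, p -> b, s -> z, t -> d / _ Z: fires at position(s) 10: teivozaoavvz
3. o -> e, u -> i / F C0 _: fires at position(s) 5: teivezaoavvz
surface: teivezaoavvz


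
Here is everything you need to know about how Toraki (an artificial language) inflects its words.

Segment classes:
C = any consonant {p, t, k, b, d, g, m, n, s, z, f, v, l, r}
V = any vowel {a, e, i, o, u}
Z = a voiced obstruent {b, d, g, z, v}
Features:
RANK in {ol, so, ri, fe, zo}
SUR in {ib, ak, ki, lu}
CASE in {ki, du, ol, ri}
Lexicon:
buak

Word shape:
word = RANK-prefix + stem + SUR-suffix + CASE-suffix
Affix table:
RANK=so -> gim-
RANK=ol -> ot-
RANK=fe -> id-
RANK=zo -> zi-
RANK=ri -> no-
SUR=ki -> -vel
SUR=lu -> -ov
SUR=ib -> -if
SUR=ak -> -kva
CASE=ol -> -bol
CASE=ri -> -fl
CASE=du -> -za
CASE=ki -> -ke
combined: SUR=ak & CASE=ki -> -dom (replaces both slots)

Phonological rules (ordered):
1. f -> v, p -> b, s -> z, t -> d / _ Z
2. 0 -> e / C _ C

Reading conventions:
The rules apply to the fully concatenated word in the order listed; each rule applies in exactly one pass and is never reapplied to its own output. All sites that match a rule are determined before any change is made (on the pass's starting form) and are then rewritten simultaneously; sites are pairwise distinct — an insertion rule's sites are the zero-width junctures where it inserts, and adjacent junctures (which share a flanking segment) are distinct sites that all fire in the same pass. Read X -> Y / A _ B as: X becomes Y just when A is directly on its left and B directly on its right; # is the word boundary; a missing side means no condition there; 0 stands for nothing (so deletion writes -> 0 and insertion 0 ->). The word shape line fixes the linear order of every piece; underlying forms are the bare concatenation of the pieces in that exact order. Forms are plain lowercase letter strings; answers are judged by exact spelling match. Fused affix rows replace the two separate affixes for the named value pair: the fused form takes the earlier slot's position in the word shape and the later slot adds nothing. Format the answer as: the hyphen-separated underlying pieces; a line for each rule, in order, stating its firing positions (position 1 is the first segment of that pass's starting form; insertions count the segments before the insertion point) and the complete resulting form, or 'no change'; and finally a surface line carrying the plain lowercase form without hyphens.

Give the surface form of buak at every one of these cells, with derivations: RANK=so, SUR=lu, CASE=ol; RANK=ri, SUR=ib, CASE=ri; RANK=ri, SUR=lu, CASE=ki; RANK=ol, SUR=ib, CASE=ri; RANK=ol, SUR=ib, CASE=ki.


cell RANK=so, SUR=lu, CASE=ol:
underlying: gim-buak-ov-bol
1. f -> v, p -> b, s -> z, t -> d / _ Z: no change
2. 0 -> e / C _ C: inserts after position(s) 3, 9: gimebuakovebol
surface: gimebuakovebol

cell RANK=ri, SUR=ib, CASE=ri:
underlying: no-buak-if-fl
1. f -> v, p -> b, s -> z, t -> d / _ Z: no change
2. 0 -> e / C _ C: inserts after position(s) 8, 9: nobuakifefel
surface: nobuakifefel

cell RANK=ri, SUR=lu, CASE=ki:
underlying: no-buak-ov-ke
1. f -> v, p -> b, s -> z, t -> d / _ Z: no change
2. 0 -> e / C _ C: inserts after position(s) 8: nobuakoveke
surface: nobuakoveke

cell RANK=ol, SUR=ib, CASE=ri:
underlying: ot-buak-if-fl
1. f -> v, p -> b, s -> z, t -> d / _ Z: fires at position(s) 2: odbuakiffl
2. 0 -> e / C _ C: inserts after position(s) 2, 8, 9: odebuakifefel
surface: odebuakifefel

cell RANK=ol, SUR=ib, CASE=ki:
underlying: ot-buak-if-ke
1. f -> v, p -> b, s -> z, t -> d / _ Z: fires at position(s) 2: odbuakifke
2. 0 -> e / C _ C: inserts after position(s) 2, 8: odebuakifeke
surface: odebuakifeke


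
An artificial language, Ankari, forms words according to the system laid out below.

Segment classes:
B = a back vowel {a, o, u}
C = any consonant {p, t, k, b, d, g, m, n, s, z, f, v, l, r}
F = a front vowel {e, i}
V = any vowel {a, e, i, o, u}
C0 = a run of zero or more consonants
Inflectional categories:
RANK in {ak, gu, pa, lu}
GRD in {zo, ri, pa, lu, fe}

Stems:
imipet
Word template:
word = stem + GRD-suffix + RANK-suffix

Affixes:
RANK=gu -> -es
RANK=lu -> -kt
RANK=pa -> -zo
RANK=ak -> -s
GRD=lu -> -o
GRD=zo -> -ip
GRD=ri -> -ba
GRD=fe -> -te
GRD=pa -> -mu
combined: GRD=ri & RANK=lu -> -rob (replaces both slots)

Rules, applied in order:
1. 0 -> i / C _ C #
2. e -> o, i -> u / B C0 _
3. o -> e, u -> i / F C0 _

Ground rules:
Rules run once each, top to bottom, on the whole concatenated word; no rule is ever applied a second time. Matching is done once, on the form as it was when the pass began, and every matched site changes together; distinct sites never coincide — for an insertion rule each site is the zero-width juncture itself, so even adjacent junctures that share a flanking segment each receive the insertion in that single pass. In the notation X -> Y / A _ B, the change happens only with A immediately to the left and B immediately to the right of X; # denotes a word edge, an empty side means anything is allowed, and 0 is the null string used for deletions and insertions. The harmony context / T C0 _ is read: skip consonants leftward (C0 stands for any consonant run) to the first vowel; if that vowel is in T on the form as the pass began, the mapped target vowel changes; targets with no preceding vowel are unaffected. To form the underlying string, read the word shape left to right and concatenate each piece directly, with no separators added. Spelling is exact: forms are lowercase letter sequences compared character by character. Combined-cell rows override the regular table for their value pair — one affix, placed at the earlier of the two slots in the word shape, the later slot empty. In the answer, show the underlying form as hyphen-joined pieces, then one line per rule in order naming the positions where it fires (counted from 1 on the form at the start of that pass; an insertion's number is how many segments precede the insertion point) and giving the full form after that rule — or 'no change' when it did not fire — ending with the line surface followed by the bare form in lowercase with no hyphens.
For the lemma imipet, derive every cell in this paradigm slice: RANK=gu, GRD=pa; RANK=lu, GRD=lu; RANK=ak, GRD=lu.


cell RANK=gu, GRD=pa:
underlying: imipet-mu-es
1. 0 -> i / C _ C #: no change
2. e -> o, i -> u / B C0 _: fires at position(s) 9: imipetmuos
3. o -> e, u -> i / F C0 _: fires at position(s) 8: imipetmios
surface: imipetmios

cell RANK=lu, GRD=lu:
underlying: imipet-o-kt
1. 0 -> i / C _ C #: inserts after position(s) 8: imipetokit
2. e -> o, i -> u / B C0 _: fires at position(s) 9: imipetokut
3. o -> e, u -> i / F C0 _: fires at position(s) 7: imipetekut
surface: imipetekut

cell RANK=ak, GRD=lu:
underlying: imipet-o-s
1. 0 -> i / C _ C #: no change
2. e -> o, i -> u / B C0 _: no change
3. o -> e, u -> i / F C0 _: fires at position(s) 7: imipetes
surface: imipetes


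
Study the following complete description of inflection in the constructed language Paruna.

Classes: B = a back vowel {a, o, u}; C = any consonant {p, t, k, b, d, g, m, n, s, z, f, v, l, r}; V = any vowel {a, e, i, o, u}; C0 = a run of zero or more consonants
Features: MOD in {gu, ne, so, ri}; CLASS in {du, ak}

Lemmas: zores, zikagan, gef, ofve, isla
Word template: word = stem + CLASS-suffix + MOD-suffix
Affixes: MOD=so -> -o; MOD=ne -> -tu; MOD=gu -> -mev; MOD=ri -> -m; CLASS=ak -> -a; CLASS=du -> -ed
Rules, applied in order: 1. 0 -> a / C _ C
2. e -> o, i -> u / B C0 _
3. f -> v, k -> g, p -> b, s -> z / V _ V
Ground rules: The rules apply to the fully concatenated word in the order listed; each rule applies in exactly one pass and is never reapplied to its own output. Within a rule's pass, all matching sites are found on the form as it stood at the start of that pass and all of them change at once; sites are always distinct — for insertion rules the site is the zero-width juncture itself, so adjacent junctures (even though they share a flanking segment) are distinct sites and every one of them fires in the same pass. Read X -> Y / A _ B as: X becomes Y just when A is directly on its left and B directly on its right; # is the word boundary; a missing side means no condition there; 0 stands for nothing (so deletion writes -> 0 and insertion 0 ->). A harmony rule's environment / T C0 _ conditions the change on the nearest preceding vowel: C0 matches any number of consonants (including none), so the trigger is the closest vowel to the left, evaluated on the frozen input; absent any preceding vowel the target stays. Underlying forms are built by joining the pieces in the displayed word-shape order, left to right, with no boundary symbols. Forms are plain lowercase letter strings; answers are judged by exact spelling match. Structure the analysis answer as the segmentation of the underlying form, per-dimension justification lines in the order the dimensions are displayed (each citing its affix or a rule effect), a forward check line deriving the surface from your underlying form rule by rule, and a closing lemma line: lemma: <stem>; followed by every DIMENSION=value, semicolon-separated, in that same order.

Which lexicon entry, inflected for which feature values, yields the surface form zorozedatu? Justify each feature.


underlying: zores-ed-tu
MOD=ne - signalled by the affix -tu
CLASS=du - signalled by the affix -ed
check: zoresedtu -> zoresedatu -> zorosedatu -> zorozedatu
lemma: zores; MOD=ne; CLASS=du


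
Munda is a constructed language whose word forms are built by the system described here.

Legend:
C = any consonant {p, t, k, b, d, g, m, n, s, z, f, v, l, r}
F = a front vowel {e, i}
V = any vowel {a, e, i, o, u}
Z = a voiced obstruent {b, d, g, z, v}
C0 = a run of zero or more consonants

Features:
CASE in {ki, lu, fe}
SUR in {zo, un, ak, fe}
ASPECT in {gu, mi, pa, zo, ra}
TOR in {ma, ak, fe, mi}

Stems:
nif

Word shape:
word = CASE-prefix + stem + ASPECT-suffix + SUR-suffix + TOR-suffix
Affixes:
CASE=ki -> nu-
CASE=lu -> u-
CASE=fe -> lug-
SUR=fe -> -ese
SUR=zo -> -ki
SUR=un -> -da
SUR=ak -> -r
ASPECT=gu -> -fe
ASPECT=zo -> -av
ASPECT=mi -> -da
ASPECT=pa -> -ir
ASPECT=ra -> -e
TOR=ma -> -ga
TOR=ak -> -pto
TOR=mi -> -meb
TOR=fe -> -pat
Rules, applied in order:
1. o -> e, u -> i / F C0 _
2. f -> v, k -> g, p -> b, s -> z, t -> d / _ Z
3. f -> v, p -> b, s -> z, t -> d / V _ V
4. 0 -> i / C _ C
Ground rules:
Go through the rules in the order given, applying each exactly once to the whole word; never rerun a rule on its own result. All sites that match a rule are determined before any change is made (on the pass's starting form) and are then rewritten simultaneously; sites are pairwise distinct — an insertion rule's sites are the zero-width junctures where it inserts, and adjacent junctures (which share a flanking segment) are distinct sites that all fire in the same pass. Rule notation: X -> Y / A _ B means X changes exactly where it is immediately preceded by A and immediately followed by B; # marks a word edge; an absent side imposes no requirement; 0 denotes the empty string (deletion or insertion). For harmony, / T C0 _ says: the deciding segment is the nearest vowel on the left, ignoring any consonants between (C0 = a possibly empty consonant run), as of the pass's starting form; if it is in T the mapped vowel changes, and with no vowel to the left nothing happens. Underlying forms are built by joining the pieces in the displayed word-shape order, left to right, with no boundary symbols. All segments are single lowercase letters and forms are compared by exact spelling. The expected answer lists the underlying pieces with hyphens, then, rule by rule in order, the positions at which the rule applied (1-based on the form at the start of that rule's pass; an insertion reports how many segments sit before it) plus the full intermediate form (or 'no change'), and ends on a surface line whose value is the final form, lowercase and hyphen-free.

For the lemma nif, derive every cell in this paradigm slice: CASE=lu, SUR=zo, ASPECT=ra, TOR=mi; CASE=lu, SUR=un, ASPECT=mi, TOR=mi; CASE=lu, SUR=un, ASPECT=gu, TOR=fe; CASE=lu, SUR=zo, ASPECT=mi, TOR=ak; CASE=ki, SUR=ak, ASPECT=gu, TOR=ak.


cell CASE=lu, SUR=zo, ASPECT=ra, TOR=mi:
underlying: u-nif-e-ki-meb
1. o -> e, u -> i / F C0 _: no change
2. f -> v, k -> g, p -> b, s -> z, t -> d / _ Z: no change
3. f -> v, p -> b, s -> z, t -> d / V _ V: fires at position(s) 4: univekimeb
4. 0 -> i / C _ C: no change
surface: univekimeb

cell CASE=lu, SUR=un, ASPECT=mi, TOR=mi:
underlying: u-nif-da-da-meb
1. o -> e, u -> i / F C0 _: no change
2. f -> v, k -> g, p -> b, s -> z, t -> d / _ Z: fires at position(s) 4: univdadameb
3. f -> v, p -> b, s -> z, t -> d / V _ V: no change
4. 0 -> i / C _ C: inserts after position(s) 4: unividadameb
surface: unividadameb

cell CASE=lu, SUR=un, ASPECT=gu, TOR=fe:
underlying: u-nif-fe-da-pat
1. o -> e, u -> i / F C0 _: no change
2. f -> v, k -> g, p -> b, s -> z, t -> d / _ Z: no change
3. f -> v, p -> b, s -> z, t -> d / V _ V: fires at position(s) 9: uniffedabat
4. 0 -> i / C _ C: inserts after position(s) 4: unififedabat
surface: unififedabat

cell CASE=lu, SUR=zo, ASPECT=mi, TOR=ak:
underlying: u-nif-da-ki-pto
1. o -> e, u -> i / F C0 _: fires at position(s) 11: unifdakipte
2. f -> v, k -> g, p -> b, s -> z, t -> d / _ Z: fires at position(s) 4: univdakipte
3. f -> v, p -> b, s -> z, t -> d / V _ V: no change
4. 0 -> i / C _ C: inserts after position(s) 4, 9: unividakipite
surface: unividakipite

cell CASE=ki, SUR=ak, ASPECT=gu, TOR=ak:
underlying: nu-nif-fe-r-pto
1. o -> e, u -> i / F C0 _: fires at position(s) 11: nunifferpte
2. f -> v, k -> g, p -> b, s -> z, t -> d / _ Z: no change
3. f -> v, p -> b, s -> z, t -> d / V _ V: no change
4. 0 -> i / C _ C: inserts after position(s) 5, 8, 9: nunififeripite
surface: nunififeripite


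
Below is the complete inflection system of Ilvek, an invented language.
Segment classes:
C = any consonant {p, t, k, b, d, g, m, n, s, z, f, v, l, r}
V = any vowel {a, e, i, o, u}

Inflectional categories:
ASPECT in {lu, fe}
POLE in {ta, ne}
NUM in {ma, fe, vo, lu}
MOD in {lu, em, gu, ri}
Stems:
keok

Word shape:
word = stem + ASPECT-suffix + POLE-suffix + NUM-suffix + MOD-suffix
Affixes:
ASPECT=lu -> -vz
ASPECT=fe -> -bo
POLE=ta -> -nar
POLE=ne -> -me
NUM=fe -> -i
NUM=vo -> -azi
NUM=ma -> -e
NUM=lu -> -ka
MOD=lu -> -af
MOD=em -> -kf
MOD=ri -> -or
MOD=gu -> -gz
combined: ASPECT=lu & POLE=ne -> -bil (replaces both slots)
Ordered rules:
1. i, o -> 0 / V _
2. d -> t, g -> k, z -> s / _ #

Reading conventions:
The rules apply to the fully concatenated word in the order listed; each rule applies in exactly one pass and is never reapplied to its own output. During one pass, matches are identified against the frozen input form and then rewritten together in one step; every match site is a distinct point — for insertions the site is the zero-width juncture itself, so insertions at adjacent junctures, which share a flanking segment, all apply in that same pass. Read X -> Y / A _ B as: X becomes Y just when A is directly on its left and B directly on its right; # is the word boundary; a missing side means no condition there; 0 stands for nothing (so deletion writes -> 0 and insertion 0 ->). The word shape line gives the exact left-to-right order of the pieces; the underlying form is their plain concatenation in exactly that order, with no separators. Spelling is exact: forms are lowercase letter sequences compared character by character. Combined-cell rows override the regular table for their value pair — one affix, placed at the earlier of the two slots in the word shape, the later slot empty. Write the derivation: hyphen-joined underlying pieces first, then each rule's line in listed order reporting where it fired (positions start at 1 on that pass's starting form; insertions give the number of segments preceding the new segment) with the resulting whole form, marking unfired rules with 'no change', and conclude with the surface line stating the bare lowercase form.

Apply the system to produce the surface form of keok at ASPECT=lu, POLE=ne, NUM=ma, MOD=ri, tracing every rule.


underlying: keok-bil-e-or
1. i, o -> 0 / V _: fires at position(s) 3, 9: kekbiler
2. d -> t, g -> k, z -> s / _ #: no change
surface: kekbiler


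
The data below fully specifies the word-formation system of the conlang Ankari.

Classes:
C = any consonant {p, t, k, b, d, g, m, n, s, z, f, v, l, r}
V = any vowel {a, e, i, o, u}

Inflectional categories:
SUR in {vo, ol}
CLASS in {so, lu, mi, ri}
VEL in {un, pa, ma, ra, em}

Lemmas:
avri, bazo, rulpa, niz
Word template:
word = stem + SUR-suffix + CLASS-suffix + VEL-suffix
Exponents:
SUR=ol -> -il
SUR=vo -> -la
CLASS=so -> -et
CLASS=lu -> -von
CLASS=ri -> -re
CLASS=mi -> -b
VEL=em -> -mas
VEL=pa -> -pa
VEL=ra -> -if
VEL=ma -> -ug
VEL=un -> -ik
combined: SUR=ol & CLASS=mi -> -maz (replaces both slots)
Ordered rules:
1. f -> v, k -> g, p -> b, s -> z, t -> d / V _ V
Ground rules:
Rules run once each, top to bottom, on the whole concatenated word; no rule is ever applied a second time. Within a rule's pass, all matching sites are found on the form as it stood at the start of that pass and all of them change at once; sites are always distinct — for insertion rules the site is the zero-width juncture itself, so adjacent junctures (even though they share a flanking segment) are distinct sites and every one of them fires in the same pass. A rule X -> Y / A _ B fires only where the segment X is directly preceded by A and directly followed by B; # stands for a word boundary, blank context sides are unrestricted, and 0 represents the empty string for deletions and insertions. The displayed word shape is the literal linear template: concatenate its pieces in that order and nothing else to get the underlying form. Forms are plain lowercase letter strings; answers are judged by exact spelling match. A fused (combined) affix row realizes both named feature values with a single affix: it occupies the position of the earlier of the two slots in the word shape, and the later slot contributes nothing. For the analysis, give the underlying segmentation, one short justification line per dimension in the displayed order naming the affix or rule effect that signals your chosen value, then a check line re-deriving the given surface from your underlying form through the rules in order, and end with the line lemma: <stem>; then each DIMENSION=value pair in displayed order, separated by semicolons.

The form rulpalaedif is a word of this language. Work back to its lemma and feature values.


underlying: rulpa-la-et-if
SUR=vo - signalled by the affix -la
CLASS=so - signalled by the affix -et
VEL=ra - signalled by the affix -if
check: rulpalaetif -> rulpalaedif
lemma: rulpa; SUR=vo; CLASS=so; VEL=ra


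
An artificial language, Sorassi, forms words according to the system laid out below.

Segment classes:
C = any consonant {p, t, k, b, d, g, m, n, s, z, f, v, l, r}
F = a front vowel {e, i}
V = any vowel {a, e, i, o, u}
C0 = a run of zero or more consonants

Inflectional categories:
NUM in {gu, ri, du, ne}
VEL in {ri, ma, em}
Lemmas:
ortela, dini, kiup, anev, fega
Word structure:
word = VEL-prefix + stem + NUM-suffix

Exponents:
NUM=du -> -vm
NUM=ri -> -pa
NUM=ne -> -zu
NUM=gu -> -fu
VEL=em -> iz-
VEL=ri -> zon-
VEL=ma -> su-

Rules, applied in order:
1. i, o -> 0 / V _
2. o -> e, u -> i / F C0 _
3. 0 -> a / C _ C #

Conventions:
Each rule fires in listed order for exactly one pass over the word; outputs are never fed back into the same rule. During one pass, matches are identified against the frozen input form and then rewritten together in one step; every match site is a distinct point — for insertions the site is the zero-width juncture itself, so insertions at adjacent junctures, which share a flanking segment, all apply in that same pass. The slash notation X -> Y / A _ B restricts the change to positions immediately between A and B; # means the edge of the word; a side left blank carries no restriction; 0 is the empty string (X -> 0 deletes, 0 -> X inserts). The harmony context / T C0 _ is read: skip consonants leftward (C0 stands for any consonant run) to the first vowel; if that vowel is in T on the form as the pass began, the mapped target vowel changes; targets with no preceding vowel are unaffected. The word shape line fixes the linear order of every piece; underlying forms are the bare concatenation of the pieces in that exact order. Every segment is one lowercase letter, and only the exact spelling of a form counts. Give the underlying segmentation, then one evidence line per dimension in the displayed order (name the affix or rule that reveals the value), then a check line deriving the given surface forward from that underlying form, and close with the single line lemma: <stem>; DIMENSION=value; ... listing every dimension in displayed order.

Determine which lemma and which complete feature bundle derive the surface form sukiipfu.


underlying: su-kiup-fu
NUM=gu - signalled by the affix -fu
VEL=ma - signalled by the affix su-
check: sukiupfu -> sukiupfu -> sukiipfu -> sukiipfu
lemma: kiup; NUM=gu; VEL=ma


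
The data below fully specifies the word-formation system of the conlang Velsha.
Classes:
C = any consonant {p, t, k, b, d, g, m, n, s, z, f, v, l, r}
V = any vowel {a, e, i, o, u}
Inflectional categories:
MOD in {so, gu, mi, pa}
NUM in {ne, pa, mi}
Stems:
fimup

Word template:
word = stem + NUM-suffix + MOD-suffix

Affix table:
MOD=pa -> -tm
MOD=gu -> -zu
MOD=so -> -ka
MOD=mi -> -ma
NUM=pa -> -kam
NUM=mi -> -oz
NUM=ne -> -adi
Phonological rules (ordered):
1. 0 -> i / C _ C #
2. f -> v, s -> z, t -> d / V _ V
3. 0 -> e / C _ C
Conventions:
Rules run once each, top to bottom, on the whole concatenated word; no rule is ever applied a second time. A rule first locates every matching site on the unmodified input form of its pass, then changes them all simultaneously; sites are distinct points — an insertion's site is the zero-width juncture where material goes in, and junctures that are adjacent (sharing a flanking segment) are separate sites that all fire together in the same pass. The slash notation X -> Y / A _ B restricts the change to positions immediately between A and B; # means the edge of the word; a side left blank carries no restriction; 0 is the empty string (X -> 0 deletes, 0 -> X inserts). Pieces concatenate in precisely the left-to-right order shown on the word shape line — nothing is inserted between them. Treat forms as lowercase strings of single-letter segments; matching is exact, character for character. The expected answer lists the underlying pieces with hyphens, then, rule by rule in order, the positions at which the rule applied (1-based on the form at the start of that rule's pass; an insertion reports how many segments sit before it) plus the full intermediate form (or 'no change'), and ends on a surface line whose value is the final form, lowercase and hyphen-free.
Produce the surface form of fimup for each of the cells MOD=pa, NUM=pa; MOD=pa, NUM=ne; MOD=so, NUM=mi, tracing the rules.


cell MOD=pa, NUM=pa:
underlying: fimup-kam-tm
1. 0 -> i / C _ C #: inserts after position(s) 9: fimupkamtim
2. f -> v, s -> z, t -> d / V _ V: no change
3. 0 -> e / C _ C: inserts after position(s) 5, 8: fimupekametim
surface: fimupekametim

cell MOD=pa, NUM=ne:
underlying: fimup-adi-tm
1. 0 -> i / C _ C #: inserts after position(s) 9: fimupaditim
2. f -> v, s -> z, t -> d / V _ V: fires at position(s) 9: fimupadidim
3. 0 -> e / C _ C: no change
surface: fimupadidim

cell MOD=so, NUM=mi:
underlying: fimup-oz-ka
1. 0 -> i / C _ C #: no change
2. f -> v, s -> z, t -> d / V _ V: no change
3. 0 -> e / C _ C: inserts after position(s) 7: fimupozeka
surface: fimupozeka


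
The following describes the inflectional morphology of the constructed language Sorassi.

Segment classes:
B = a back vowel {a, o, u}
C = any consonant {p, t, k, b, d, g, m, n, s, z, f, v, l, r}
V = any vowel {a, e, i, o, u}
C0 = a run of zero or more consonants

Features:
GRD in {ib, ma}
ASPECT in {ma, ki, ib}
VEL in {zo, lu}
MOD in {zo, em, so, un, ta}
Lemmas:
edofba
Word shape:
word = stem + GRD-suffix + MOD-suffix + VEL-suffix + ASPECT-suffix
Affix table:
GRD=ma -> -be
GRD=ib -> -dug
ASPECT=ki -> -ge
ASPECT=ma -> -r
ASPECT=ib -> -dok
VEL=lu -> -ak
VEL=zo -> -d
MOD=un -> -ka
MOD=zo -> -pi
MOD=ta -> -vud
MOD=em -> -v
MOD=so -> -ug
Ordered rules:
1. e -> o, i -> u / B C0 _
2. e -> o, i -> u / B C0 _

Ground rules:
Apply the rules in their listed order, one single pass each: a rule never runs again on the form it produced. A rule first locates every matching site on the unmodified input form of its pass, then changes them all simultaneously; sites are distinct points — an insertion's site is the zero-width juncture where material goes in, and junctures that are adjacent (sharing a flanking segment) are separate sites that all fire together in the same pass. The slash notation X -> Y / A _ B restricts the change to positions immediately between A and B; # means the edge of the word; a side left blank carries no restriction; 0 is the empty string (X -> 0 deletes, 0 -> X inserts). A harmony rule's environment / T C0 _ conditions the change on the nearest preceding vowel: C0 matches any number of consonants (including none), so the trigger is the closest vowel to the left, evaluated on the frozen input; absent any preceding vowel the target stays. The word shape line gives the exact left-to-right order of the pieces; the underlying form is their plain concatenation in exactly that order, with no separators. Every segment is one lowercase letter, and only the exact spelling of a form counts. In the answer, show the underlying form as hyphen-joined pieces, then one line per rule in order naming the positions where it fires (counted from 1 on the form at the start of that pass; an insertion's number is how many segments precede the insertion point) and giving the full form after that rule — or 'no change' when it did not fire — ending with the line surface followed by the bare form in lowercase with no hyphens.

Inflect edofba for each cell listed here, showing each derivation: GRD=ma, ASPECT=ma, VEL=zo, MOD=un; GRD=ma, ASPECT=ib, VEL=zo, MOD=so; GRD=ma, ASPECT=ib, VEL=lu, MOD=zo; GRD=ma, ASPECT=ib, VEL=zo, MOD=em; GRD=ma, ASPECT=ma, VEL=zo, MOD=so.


cell GRD=ma, ASPECT=ma, VEL=zo, MOD=un:
underlying: edofba-be-ka-d-r
1. e -> o, i -> u / B C0 _: fires at position(s) 8: edofbabokadr
2. e -> o, i -> u / B C0 _: no change
surface: edofbabokadr

cell GRD=ma, ASPECT=ib, VEL=zo, MOD=so:
underlying: edofba-be-ug-d-dok
1. e -> o, i -> u / B C0 _: fires at position(s) 8: edofbabougddok
2. e -> o, i -> u / B C0 _: no change
surface: edofbabougddok

cell GRD=ma, ASPECT=ib, VEL=lu, MOD=zo:
underlying: edofba-be-pi-ak-dok
1. e -> o, i -> u / B C0 _: fires at position(s) 8: edofbabopiakdok
2. e -> o, i -> u / B C0 _: fires at position(s) 10: edofbabopuakdok
surface: edofbabopuakdok

cell GRD=ma, ASPECT=ib, VEL=zo, MOD=em:
underlying: edofba-be-v-d-dok
1. e -> o, i -> u / B C0 _: fires at position(s) 8: edofbabovddok
2. e -> o, i -> u / B C0 _: no change
surface: edofbabovddok

cell GRD=ma, ASPECT=ma, VEL=zo, MOD=so:
underlying: edofba-be-ug-d-r
1. e -> o, i -> u / B C0 _: fires at position(s) 8: edofbabougdr
2. e -> o, i -> u / B C0 _: no change
surface: edofbabougdr
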